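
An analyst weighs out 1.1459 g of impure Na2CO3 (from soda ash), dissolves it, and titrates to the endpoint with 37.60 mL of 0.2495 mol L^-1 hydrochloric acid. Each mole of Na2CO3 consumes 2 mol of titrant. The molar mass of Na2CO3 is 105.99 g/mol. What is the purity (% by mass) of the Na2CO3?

43.4%

n(HCl) = 0.2495 x 0.03760 = 0.009381 mol.
n(Na2CO3) = 0.009381 / 2 = 0.004691 mol.
mass of Na2CO3 = 0.004691 x 105.99 = 0.4972 g.
% purity = 0.4972 / 1.1459 x 100 = 43.4%.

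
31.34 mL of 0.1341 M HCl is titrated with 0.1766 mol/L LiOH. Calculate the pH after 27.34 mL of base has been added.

12.03

n(acid) = 0.1341 x 0.03134 = 0.004203 mol; n(LiOH) added = 0.1766 x 0.02734 = 0.004828 mol.
Base is in excess by 0.004828 - 0.004203 = 0.0006255 mol in a total volume of 0.05868 L.
[OH^-] = 0.0006255/0.05868 = 0.01066 M, so pOH = 1.97 and pH = 14.00 - 1.97 = 12.03.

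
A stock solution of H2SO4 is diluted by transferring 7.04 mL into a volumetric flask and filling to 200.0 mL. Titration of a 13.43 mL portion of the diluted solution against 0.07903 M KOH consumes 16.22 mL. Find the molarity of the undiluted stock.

1.36 M

n(KOH) = 0.07903 x 0.01622 = 0.001282 mol.
n(H2SO4) in the aliquot = 0.001282 x 1/2 = 0.0006409 mol.
[diluted H2SO4] = 0.0006409 / 0.01343 = 0.04772 M.
Dilution factor = 200.0/7.040 = 28.41, so [stock] = 0.04772 x 28.41 = 1.36 M.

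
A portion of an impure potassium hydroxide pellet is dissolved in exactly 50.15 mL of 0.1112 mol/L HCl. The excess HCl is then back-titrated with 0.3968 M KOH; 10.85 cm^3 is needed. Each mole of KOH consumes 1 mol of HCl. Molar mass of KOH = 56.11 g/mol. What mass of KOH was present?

0.0713 g

Total n(HCl) added = 0.1112 x 0.05015 = 0.005577 mol.
n(KOH) used = 0.3968 x 0.01085 = 0.004305 mol, which equals the excess n(HCl).
So n(HCl) consumed by the sample = 0.005577 - 0.004305 = 0.001271 mol.
n(KOH) = 0.001271 / 1 = 0.001271 mol.
mass = 0.001271 mol x 56.11 g/mol = 0.0713 g.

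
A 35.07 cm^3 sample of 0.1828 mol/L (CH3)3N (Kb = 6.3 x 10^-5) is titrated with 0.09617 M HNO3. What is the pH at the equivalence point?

n((CH3)3N) = 0.1828 x 0.03507 = 0.006411 mol; V(HNO3) at equivalence = 0.006411/0.09617 = 0.06666 L.
At equivalence the base is fully converted to (CH3)3NH+; total volume = 0.1017 L, so [(CH3)3NH+] = 0.006411/0.1017 = 0.06302 M.
Ka((CH3)3NH+) = Kw/Kb = 1.0e-14 / 6.3 x 10^-5 = 1.59e-10.
[H^+] = sqrt(Ka x [(CH3)3NH+]) = sqrt(1.59e-10 x 0.06302) = 3.16e-6 M.
pH = -log(3.16e-6) = 5.50.

5.50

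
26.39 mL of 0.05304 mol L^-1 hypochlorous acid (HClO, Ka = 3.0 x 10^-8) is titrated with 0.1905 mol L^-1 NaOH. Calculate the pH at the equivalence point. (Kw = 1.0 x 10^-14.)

n(HClO) = 0.05304 x 0.02639 = 0.001400 mol; V(NaOH) at equivalence = 0.001400/0.1905 = 0.007348 L.
At equivalence all the acid is converted to ClO-; total volume = 0.02639 + 0.007348 = 0.03374 L, so [ClO-] = 0.001400/0.03374 = 0.04149 M.
Kb = Kw/Ka = 1.0e-14 / 3.0 x 10^-8 = 3.33e-7.
[OH^-] = sqrt(Kb x [ClO-]) = sqrt(3.33e-7 x 0.04149) = 0.000118 M.
pOH = 3.93, so pH = 14.00 - 3.93 = 10.07.

10.07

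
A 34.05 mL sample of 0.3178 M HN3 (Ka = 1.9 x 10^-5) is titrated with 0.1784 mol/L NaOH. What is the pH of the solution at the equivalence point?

n(HN3) = 0.3178 x 0.03405 = 0.01082 mol; V(NaOH) at equivalence = 0.01082/0.1784 = 0.06066 L.
At equivalence all the acid is converted to N3-; total volume = 0.03405 + 0.06066 = 0.09471 L, so [N3-] = 0.01082/0.09471 = 0.1143 M.
Kb = Kw/Ka = 1.0e-14 / 1.9 x 10^-5 = 5.26e-10.
[OH^-] = sqrt(Kb x [N3-]) = sqrt(5.26e-10 x 0.1143) = 7.75e-6 M.
pOH = 5.11, so pH = 14.00 - 5.11 = 8.89.

8.89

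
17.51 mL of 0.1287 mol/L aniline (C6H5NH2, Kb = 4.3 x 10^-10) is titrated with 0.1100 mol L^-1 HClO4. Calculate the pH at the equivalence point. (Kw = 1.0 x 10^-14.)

n(C6H5NH2) = 0.1287 x 0.01751 = 0.002254 mol; V(HClO4) at equivalence = 0.002254/0.1100 = 0.02049 L.
At equivalence the base is fully converted to C6H5NH3+; total volume = 0.03800 L, so [C6H5NH3+] = 0.002254/0.03800 = 0.05931 M.
Ka(C6H5NH3+) = Kw/Kb = 1.0e-14 / 4.3 x 10^-10 = 2.33e-5.
[H^+] = sqrt(Ka x [C6H5NH3+]) = sqrt(2.33e-5 x 0.05931) = 0.00117 M.
pH = -log(0.00117) = 2.93.

2.93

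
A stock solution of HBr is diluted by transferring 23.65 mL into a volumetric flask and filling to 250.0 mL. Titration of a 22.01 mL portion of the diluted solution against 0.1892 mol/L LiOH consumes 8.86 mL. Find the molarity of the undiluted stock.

n(LiOH) = 0.1892 x 0.008860 = 0.001676 mol.
n(HBr) in the aliquot = 0.001676 mol.
[diluted HBr] = 0.001676 / 0.02201 = 0.07616 M.
Dilution factor = 250.0/23.65 = 10.57, so [stock] = 0.07616 x 10.57 = 0.805 M.

0.805 M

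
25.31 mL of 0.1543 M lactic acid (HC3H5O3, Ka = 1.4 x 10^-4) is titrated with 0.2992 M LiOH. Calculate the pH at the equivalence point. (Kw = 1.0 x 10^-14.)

n(HC3H5O3) = 0.1543 x 0.02531 = 0.003905 mol; V(LiOH) at equivalence = 0.003905/0.2992 = 0.01305 L.
At equivalence all the acid is converted to C3H5O3-; total volume = 0.02531 + 0.01305 = 0.03836 L, so [C3H5O3-] = 0.003905/0.03836 = 0.1018 M.
Kb = Kw/Ka = 1.0e-14 / 1.4 x 10^-4 = 7.14e-11.
[OH^-] = sqrt(Kb x [C3H5O3-]) = sqrt(7.14e-11 x 0.1018) = 2.70e-6 M.
pOH = 5.57, so pH = 14.00 - 5.57 = 8.43.

8.43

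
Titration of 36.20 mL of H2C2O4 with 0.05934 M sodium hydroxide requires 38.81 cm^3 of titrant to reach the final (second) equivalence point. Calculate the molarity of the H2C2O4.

n(NaOH) = 0.05934 x 0.03881 = 0.002303 mol.
At the final (second) equivalence point, 2 mol OH^- react per mol H2C2O4, so n(H2C2O4) = 0.002303 / 2 = 0.001151 mol.
[H2C2O4] = 0.001151 / 0.03620 L = 0.0318 M.

0.0318 M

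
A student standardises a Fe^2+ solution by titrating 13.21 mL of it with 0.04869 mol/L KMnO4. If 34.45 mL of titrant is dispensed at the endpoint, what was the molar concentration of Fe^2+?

n(KMnO4) = 0.04869 x 0.03445 = 0.001677 mol.
From the balanced equation, 1 mol KMnO4 reacts with 5 mol Fe^2+, so n(Fe^2+) = 0.001677 x 5/1 = 0.008387 mol.
[Fe^2+] = 0.008387 / 0.01321 L = 0.635 M.

0.635 M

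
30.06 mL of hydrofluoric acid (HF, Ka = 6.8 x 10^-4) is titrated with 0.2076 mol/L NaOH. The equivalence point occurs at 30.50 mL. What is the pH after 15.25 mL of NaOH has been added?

3.17

15.25 mL is exactly half the equivalence volume (30.50/2), i.e. the half-equivalence point.
There, n(HA) = n(A^-), so pH = pKa = -log(6.8 x 10^-4) = 3.17.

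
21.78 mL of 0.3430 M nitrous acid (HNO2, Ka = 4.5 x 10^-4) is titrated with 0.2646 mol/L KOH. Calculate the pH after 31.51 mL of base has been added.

12.21

n(acid) = 0.3430 x 0.02178 = 0.007471 mol; n(KOH) added = 0.2646 x 0.03151 = 0.008338 mol.
Base is in excess by 0.008338 - 0.007471 = 0.0008670 mol in a total volume of 0.05329 L.
[OH^-] = 0.0008670/0.05329 = 0.01627 M, so pOH = 1.79 and pH = 14.00 - 1.79 = 12.21.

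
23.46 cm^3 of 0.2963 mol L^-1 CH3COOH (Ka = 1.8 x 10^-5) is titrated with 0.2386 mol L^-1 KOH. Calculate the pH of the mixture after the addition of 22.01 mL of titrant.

5.23

Initial n(CH3COOH) = 0.2963 x 0.02346 = 0.006951 mol.
n(KOH) added = 0.2386 x 0.02201 = 0.005252 mol, converting that many moles of CH3COOH to CH3COO-.
Remaining n(CH3COOH) = 0.001700 mol; n(CH3COO-) = 0.005252 mol.
By Henderson-Hasselbalch, pH = pKa + log([A^-]/[HA]) = 4.74 + log(0.005252/0.001700) = 4.74 + (+0.49) = 5.23.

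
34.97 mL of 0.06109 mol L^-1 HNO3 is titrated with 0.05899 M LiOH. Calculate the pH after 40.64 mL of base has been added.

11.54

n(acid) = 0.06109 x 0.03497 = 0.002136 mol; n(LiOH) added = 0.05899 x 0.04064 = 0.002397 mol.
Base is in excess by 0.002397 - 0.002136 = 0.0002610 mol in a total volume of 0.07561 L.
[OH^-] = 0.0002610/0.07561 = 0.003452 M, so pOH = 2.46 and pH = 14.00 - 2.46 = 11.54.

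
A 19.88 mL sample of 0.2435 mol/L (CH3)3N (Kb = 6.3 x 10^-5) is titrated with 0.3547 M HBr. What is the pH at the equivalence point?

5.32

n((CH3)3N) = 0.2435 x 0.01988 = 0.004841 mol; V(HBr) at equivalence = 0.004841/0.3547 = 0.01365 L.
At equivalence the base is fully converted to (CH3)3NH+; total volume = 0.03353 L, so [(CH3)3NH+] = 0.004841/0.03353 = 0.1444 M.
Ka((CH3)3NH+) = Kw/Kb = 1.0e-14 / 6.3 x 10^-5 = 1.59e-10.
[H^+] = sqrt(Ka x [(CH3)3NH+]) = sqrt(1.59e-10 x 0.1444) = 4.79e-6 M.
pH = -log(4.79e-6) = 5.32.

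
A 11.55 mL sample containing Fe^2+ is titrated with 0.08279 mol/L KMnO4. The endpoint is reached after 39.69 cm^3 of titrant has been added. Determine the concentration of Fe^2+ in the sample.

n(KMnO4) = 0.08279 x 0.03969 = 0.003286 mol.
From the balanced equation, 1 mol KMnO4 reacts with 5 mol Fe^2+, so n(Fe^2+) = 0.003286 x 5/1 = 0.01643 mol.
[Fe^2+] = 0.01643 / 0.01155 L = 1.42 M.

1.42 M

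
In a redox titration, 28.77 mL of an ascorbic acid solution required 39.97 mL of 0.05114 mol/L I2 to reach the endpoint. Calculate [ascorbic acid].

0.0710 M

n(I2) = 0.05114 x 0.03997 = 0.002044 mol.
From the balanced equation, 1 mol I2 reacts with 1 mol ascorbic acid, so n(ascorbic acid) = 0.002044 x 1/1 = 0.002044 mol.
[ascorbic acid] = 0.002044 / 0.02877 L = 0.0710 M.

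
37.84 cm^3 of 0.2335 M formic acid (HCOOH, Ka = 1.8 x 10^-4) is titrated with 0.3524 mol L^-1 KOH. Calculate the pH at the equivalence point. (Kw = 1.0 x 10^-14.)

n(HCOOH) = 0.2335 x 0.03784 = 0.008836 mol; V(KOH) at equivalence = 0.008836/0.3524 = 0.02507 L.
At equivalence all the acid is converted to HCOO-; total volume = 0.03784 + 0.02507 = 0.06291 L, so [HCOO-] = 0.008836/0.06291 = 0.1404 M.
Kb = Kw/Ka = 1.0e-14 / 1.8 x 10^-4 = 5.56e-11.
[OH^-] = sqrt(Kb x [HCOO-]) = sqrt(5.56e-11 x 0.1404) = 2.79e-6 M.
pOH = 5.55, so pH = 14.00 - 5.55 = 8.45.

8.45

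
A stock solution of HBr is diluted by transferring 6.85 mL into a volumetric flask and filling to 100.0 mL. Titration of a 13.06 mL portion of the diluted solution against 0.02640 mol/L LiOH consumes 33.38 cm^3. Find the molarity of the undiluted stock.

n(LiOH) = 0.02640 x 0.03338 = 0.0008812 mol.
n(HBr) in the aliquot = 0.0008812 mol.
[diluted HBr] = 0.0008812 / 0.01306 = 0.06748 M.
Dilution factor = 100.0/6.850 = 14.60, so [stock] = 0.06748 x 14.60 = 0.985 M.

0.985 M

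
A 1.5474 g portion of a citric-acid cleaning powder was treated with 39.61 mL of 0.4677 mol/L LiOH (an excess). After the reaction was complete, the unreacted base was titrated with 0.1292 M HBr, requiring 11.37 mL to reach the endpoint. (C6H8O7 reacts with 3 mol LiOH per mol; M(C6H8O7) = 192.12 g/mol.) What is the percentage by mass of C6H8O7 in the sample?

70.6%

Total n(LiOH) added = 0.4677 x 0.03961 = 0.01853 mol.
n(HBr) used = 0.1292 x 0.01137 = 0.001469 mol, which equals the excess n(LiOH).
So n(LiOH) consumed by the sample = 0.01853 - 0.001469 = 0.01706 mol.
n(C6H8O7) = 0.01706 / 3 = 0.005686 mol.
mass C6H8O7 = 0.005686 x 192.12 = 1.092 g, so %C6H8O7 = 1.092/1.5474 x 100 = 70.6%.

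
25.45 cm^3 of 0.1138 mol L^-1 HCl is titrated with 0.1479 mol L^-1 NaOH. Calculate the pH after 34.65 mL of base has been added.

n(acid) = 0.1138 x 0.02545 = 0.002896 mol; n(NaOH) added = 0.1479 x 0.03465 = 0.005125 mol.
Base is in excess by 0.005125 - 0.002896 = 0.002229 mol in a total volume of 0.06010 L.
[OH^-] = 0.002229/0.06010 = 0.03708 M, so pOH = 1.43 and pH = 14.00 - 1.43 = 12.57.

12.57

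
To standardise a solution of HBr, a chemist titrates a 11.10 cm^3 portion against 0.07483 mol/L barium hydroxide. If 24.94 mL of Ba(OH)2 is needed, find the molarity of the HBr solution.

n(Ba(OH)2) delivered = 0.07483 x 0.02494 = 0.001866 mol.
The reaction is 2 HBr + 1 Ba(OH)2, so n(HBr) = 0.001866 x 2/1 = 0.003733 mol.
[HBr] = 0.003733 mol / 0.01110 L = 0.336 M.

0.336 M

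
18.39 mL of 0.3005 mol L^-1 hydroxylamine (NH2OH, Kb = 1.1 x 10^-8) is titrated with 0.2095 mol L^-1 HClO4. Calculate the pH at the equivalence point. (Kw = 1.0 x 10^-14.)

n(NH2OH) = 0.3005 x 0.01839 = 0.005526 mol; V(HClO4) at equivalence = 0.005526/0.2095 = 0.02638 L.
At equivalence the base is fully converted to NH3OH+; total volume = 0.04477 L, so [NH3OH+] = 0.005526/0.04477 = 0.1234 M.
Ka(NH3OH+) = Kw/Kb = 1.0e-14 / 1.1 x 10^-8 = 9.09e-7.
[H^+] = sqrt(Ka x [NH3OH+]) = sqrt(9.09e-7 x 0.1234) = 0.000335 M.
pH = -log(0.000335) = 3.47.

3.47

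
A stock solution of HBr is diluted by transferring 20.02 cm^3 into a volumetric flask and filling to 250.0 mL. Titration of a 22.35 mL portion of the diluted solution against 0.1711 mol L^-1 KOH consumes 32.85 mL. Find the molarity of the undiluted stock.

n(KOH) = 0.1711 x 0.03285 = 0.005621 mol.
n(HBr) in the aliquot = 0.005621 mol.
[diluted HBr] = 0.005621 / 0.02235 = 0.2515 M.
Dilution factor = 250.0/20.02 = 12.49, so [stock] = 0.2515 x 12.49 = 3.14 M.

3.14 M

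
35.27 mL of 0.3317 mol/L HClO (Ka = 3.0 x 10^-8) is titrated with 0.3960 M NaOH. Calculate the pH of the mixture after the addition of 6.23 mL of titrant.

Initial n(HClO) = 0.3317 x 0.03527 = 0.01170 mol.
n(NaOH) added = 0.3960 x 0.006230 = 0.002467 mol, converting that many moles of HClO to ClO-.
Remaining n(HClO) = 0.009232 mol; n(ClO-) = 0.002467 mol.
By Henderson-Hasselbalch, pH = pKa + log([A^-]/[HA]) = 7.52 + log(0.002467/0.009232) = 7.52 + (-0.57) = 6.95.

6.95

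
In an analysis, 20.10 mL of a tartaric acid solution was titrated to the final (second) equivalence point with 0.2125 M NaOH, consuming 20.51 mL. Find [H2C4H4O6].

0.108 M

n(NaOH) = 0.2125 x 0.02051 = 0.004358 mol.
At the final (second) equivalence point, 2 mol OH^- react per mol H2C4H4O6, so n(H2C4H4O6) = 0.004358 / 2 = 0.002179 mol.
[H2C4H4O6] = 0.002179 / 0.02010 L = 0.108 M.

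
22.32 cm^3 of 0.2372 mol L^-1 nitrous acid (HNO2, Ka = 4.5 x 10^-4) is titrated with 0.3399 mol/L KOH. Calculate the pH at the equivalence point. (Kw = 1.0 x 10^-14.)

8.25

n(HNO2) = 0.2372 x 0.02232 = 0.005294 mol; V(KOH) at equivalence = 0.005294/0.3399 = 0.01558 L.
At equivalence all the acid is converted to NO2-; total volume = 0.02232 + 0.01558 = 0.03790 L, so [NO2-] = 0.005294/0.03790 = 0.1397 M.
Kb = Kw/Ka = 1.0e-14 / 4.5 x 10^-4 = 2.22e-11.
[OH^-] = sqrt(Kb x [NO2-]) = sqrt(2.22e-11 x 0.1397) = 1.76e-6 M.
pOH = 5.75, so pH = 14.00 - 5.75 = 8.25.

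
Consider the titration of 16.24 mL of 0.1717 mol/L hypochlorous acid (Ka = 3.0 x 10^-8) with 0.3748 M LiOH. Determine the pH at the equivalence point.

10.30

n(HClO) = 0.1717 x 0.01624 = 0.002788 mol; V(LiOH) at equivalence = 0.002788/0.3748 = 0.007440 L.
At equivalence all the acid is converted to ClO-; total volume = 0.01624 + 0.007440 = 0.02368 L, so [ClO-] = 0.002788/0.02368 = 0.1178 M.
Kb = Kw/Ka = 1.0e-14 / 3.0 x 10^-8 = 3.33e-7.
[OH^-] = sqrt(Kb x [ClO-]) = sqrt(3.33e-7 x 0.1178) = 0.000198 M.
pOH = 3.70, so pH = 14.00 - 3.70 = 10.30.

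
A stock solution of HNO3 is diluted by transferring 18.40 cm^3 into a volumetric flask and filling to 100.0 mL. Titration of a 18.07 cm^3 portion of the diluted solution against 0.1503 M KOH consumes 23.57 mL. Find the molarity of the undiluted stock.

1.07 M

n(KOH) = 0.1503 x 0.02357 = 0.003543 mol.
n(HNO3) in the aliquot = 0.003543 mol.
[diluted HNO3] = 0.003543 / 0.01807 = 0.1960 M.
Dilution factor = 100.0/18.40 = 5.435, so [stock] = 0.1960 x 5.435 = 1.07 M.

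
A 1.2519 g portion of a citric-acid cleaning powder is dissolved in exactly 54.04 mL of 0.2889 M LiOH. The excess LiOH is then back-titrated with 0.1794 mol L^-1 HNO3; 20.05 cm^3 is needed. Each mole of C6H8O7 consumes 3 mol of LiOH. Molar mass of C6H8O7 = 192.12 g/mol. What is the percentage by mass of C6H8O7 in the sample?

Total n(LiOH) added = 0.2889 x 0.05404 = 0.01561 mol.
n(HNO3) used = 0.1794 x 0.02005 = 0.003597 mol, which equals the excess n(LiOH).
So n(LiOH) consumed by the sample = 0.01561 - 0.003597 = 0.01202 mol.
n(C6H8O7) = 0.01202 / 3 = 0.004005 mol.
mass C6H8O7 = 0.004005 x 192.12 = 0.7695 g, so %C6H8O7 = 0.7695/1.2519 x 100 = 61.5%.

61.5%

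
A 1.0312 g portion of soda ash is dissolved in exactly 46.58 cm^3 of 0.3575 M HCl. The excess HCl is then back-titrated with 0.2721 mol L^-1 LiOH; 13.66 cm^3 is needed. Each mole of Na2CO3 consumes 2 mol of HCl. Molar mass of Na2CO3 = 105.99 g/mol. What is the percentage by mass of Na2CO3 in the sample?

Total n(HCl) added = 0.3575 x 0.04658 = 0.01665 mol.
n(LiOH) used = 0.2721 x 0.01366 = 0.003717 mol, which equals the excess n(HCl).
So n(HCl) consumed by the sample = 0.01665 - 0.003717 = 0.01294 mol.
n(Na2CO3) = 0.01294 / 2 = 0.006468 mol.
mass Na2CO3 = 0.006468 x 105.99 = 0.6855 g, so %Na2CO3 = 0.6855/1.0312 x 100 = 66.5%.

66.5%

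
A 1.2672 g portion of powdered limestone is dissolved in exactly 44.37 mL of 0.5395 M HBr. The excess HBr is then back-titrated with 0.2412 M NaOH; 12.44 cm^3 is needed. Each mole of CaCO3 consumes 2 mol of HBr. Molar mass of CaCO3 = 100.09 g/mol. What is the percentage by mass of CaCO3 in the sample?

Total n(HBr) added = 0.5395 x 0.04437 = 0.02394 mol.
n(NaOH) used = 0.2412 x 0.01244 = 0.003001 mol, which equals the excess n(HBr).
So n(HBr) consumed by the sample = 0.02394 - 0.003001 = 0.02094 mol.
n(CaCO3) = 0.02094 / 2 = 0.01047 mol.
mass CaCO3 = 0.01047 x 100.09 = 1.048 g, so %CaCO3 = 1.048/1.2672 x 100 = 82.7%.

82.7%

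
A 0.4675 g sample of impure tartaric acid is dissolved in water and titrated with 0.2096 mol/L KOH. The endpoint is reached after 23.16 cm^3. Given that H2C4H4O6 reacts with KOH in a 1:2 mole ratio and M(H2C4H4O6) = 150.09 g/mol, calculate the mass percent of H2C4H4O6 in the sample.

n(KOH) = 0.2096 x 0.02316 = 0.004854 mol.
n(H2C4H4O6) = 0.004854 / 2 = 0.002427 mol.
mass of H2C4H4O6 = 0.002427 x 150.09 = 0.3643 g.
% purity = 0.3643 / 0.4675 x 100 = 77.9%.

77.9%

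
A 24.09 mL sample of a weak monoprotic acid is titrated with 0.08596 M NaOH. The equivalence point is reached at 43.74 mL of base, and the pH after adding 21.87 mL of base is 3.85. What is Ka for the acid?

1.4 x 10^-4

21.87 mL is half of the equivalence volume, so this is the half-equivalence point where [HA] = [A^-].
At half-equivalence pH = pKa, so pKa = 3.85.
Ka = 10^(-3.85) = 1.4 x 10^-4.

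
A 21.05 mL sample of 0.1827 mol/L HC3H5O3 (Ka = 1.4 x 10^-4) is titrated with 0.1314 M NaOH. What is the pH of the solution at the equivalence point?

8.37

n(HC3H5O3) = 0.1827 x 0.02105 = 0.003846 mol; V(NaOH) at equivalence = 0.003846/0.1314 = 0.02927 L.
At equivalence all the acid is converted to C3H5O3-; total volume = 0.02105 + 0.02927 = 0.05032 L, so [C3H5O3-] = 0.003846/0.05032 = 0.07643 M.
Kb = Kw/Ka = 1.0e-14 / 1.4 x 10^-4 = 7.14e-11.
[OH^-] = sqrt(Kb x [C3H5O3-]) = sqrt(7.14e-11 x 0.07643) = 2.34e-6 M.
pOH = 5.63, so pH = 14.00 - 5.63 = 8.37.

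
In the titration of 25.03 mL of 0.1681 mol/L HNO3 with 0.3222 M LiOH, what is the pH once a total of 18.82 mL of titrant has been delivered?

n(acid) = 0.1681 x 0.02503 = 0.004208 mol; n(LiOH) added = 0.3222 x 0.01882 = 0.006064 mol.
Base is in excess by 0.006064 - 0.004208 = 0.001856 mol in a total volume of 0.04385 L.
[OH^-] = 0.001856/0.04385 = 0.04233 M, so pOH = 1.37 and pH = 14.00 - 1.37 = 12.63.

12.63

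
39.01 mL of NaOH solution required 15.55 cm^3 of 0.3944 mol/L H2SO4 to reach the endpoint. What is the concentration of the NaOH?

n(H2SO4) delivered = 0.3944 x 0.01555 = 0.006133 mol.
The reaction is 2 NaOH + 1 H2SO4, so n(NaOH) = 0.006133 x 2/1 = 0.01227 mol.
[NaOH] = 0.01227 mol / 0.03901 L = 0.314 M.

0.314 M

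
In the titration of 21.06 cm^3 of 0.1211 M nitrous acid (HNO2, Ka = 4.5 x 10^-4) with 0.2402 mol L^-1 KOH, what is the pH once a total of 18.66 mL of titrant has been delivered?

12.69

n(acid) = 0.1211 x 0.02106 = 0.002550 mol; n(KOH) added = 0.2402 x 0.01866 = 0.004482 mol.
Base is in excess by 0.004482 - 0.002550 = 0.001932 mol in a total volume of 0.03972 L.
[OH^-] = 0.001932/0.03972 = 0.04863 M, so pOH = 1.31 and pH = 14.00 - 1.31 = 12.69.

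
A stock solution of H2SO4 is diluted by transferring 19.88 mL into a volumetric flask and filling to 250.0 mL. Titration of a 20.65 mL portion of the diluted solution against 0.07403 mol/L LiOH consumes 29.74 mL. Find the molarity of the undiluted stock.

0.670 M

n(LiOH) = 0.07403 x 0.02974 = 0.002202 mol.
n(H2SO4) in the aliquot = 0.002202 x 1/2 = 0.001101 mol.
[diluted H2SO4] = 0.001101 / 0.02065 = 0.05331 M.
Dilution factor = 250.0/19.88 = 12.58, so [stock] = 0.05331 x 12.58 = 0.670 M.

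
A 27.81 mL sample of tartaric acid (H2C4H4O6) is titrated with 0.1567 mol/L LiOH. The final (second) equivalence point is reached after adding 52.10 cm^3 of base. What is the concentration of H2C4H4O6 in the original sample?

0.147 M

n(LiOH) = 0.1567 x 0.05210 = 0.008164 mol.
At the final (second) equivalence point, 2 mol OH^- react per mol H2C4H4O6, so n(H2C4H4O6) = 0.008164 / 2 = 0.004082 mol.
[H2C4H4O6] = 0.004082 / 0.02781 L = 0.147 M.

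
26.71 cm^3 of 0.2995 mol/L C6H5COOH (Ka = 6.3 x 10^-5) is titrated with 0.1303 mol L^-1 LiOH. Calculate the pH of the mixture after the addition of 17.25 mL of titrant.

Initial n(C6H5COOH) = 0.2995 x 0.02671 = 0.008000 mol.
n(LiOH) added = 0.1303 x 0.01725 = 0.002248 mol, converting that many moles of C6H5COOH to C6H5COO-.
Remaining n(C6H5COOH) = 0.005752 mol; n(C6H5COO-) = 0.002248 mol.
By Henderson-Hasselbalch, pH = pKa + log([A^-]/[HA]) = 4.20 + log(0.002248/0.005752) = 4.20 + (-0.41) = 3.79.

3.79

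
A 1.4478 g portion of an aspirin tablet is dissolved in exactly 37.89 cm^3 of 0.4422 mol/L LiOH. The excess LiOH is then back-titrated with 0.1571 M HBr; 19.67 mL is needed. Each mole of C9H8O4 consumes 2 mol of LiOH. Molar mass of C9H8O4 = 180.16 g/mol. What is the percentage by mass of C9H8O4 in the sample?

85.0%

Total n(LiOH) added = 0.4422 x 0.03789 = 0.01675 mol.
n(HBr) used = 0.1571 x 0.01967 = 0.003090 mol, which equals the excess n(LiOH).
So n(LiOH) consumed by the sample = 0.01675 - 0.003090 = 0.01366 mol.
n(C9H8O4) = 0.01366 / 2 = 0.006832 mol.
mass C9H8O4 = 0.006832 x 180.16 = 1.231 g, so %C9H8O4 = 1.231/1.4478 x 100 = 85.0%.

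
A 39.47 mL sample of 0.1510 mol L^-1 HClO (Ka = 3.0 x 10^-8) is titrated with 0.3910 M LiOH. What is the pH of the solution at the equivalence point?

n(HClO) = 0.1510 x 0.03947 = 0.005960 mol; V(LiOH) at equivalence = 0.005960/0.3910 = 0.01524 L.
At equivalence all the acid is converted to ClO-; total volume = 0.03947 + 0.01524 = 0.05471 L, so [ClO-] = 0.005960/0.05471 = 0.1089 M.
Kb = Kw/Ka = 1.0e-14 / 3.0 x 10^-8 = 3.33e-7.
[OH^-] = sqrt(Kb x [ClO-]) = sqrt(3.33e-7 x 0.1089) = 0.000191 M.
pOH = 3.72, so pH = 14.00 - 3.72 = 10.28.

10.28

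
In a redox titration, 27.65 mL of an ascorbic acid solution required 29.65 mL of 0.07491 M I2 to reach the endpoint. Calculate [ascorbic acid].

0.0803 M

n(I2) = 0.07491 x 0.02965 = 0.002221 mol.
From the balanced equation, 1 mol I2 reacts with 1 mol ascorbic acid, so n(ascorbic acid) = 0.002221 x 1/1 = 0.002221 mol.
[ascorbic acid] = 0.002221 / 0.02765 L = 0.0803 M.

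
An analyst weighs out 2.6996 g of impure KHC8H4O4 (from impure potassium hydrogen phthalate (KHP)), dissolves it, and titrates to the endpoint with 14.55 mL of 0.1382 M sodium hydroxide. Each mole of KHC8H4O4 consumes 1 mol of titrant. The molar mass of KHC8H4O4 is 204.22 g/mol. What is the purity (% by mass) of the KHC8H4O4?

n(NaOH) = 0.1382 x 0.01455 = 0.002011 mol.
n(KHC8H4O4) = 0.002011 / 1 = 0.002011 mol.
mass of KHC8H4O4 = 0.002011 x 204.22 = 0.4106 g.
% purity = 0.4106 / 2.6996 x 100 = 15.2%.

15.2%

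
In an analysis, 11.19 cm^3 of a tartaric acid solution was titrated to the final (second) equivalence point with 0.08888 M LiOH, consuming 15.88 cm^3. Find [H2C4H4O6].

n(LiOH) = 0.08888 x 0.01588 = 0.001411 mol.
At the final (second) equivalence point, 2 mol OH^- react per mol H2C4H4O6, so n(H2C4H4O6) = 0.001411 / 2 = 0.0007057 mol.
[H2C4H4O6] = 0.0007057 / 0.01119 L = 0.0631 M.

0.0631 M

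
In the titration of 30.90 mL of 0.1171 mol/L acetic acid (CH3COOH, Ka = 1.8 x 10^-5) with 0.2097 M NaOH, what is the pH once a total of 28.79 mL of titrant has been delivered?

n(acid) = 0.1171 x 0.03090 = 0.003618 mol; n(NaOH) added = 0.2097 x 0.02879 = 0.006037 mol.
Base is in excess by 0.006037 - 0.003618 = 0.002419 mol in a total volume of 0.05969 L.
[OH^-] = 0.002419/0.05969 = 0.04052 M, so pOH = 1.39 and pH = 14.00 - 1.39 = 12.61.

12.61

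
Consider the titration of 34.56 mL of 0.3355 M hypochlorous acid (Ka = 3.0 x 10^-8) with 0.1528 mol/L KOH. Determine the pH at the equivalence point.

10.27

n(HClO) = 0.3355 x 0.03456 = 0.01159 mol; V(KOH) at equivalence = 0.01159/0.1528 = 0.07588 L.
At equivalence all the acid is converted to ClO-; total volume = 0.03456 + 0.07588 = 0.1104 L, so [ClO-] = 0.01159/0.1104 = 0.1050 M.
Kb = Kw/Ka = 1.0e-14 / 3.0 x 10^-8 = 3.33e-7.
[OH^-] = sqrt(Kb x [ClO-]) = sqrt(3.33e-7 x 0.1050) = 0.000187 M.
pOH = 3.73, so pH = 14.00 - 3.73 = 10.27.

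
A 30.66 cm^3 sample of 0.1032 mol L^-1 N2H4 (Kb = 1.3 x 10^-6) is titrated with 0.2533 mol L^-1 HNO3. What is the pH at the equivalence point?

4.62

n(N2H4) = 0.1032 x 0.03066 = 0.003164 mol; V(HNO3) at equivalence = 0.003164/0.2533 = 0.01249 L.
At equivalence the base is fully converted to N2H5+; total volume = 0.04315 L, so [N2H5+] = 0.003164/0.04315 = 0.07333 M.
Ka(N2H5+) = Kw/Kb = 1.0e-14 / 1.3 x 10^-6 = 7.69e-9.
[H^+] = sqrt(Ka x [N2H5+]) = sqrt(7.69e-9 x 0.07333) = 2.37e-5 M.
pH = -log(2.37e-5) = 4.62.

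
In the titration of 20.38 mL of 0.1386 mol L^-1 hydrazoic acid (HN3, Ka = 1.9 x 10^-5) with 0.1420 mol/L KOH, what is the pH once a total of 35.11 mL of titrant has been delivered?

12.59

n(acid) = 0.1386 x 0.02038 = 0.002825 mol; n(KOH) added = 0.1420 x 0.03511 = 0.004986 mol.
Base is in excess by 0.004986 - 0.002825 = 0.002161 mol in a total volume of 0.05549 L.
[OH^-] = 0.002161/0.05549 = 0.03894 M, so pOH = 1.41 and pH = 14.00 - 1.41 = 12.59.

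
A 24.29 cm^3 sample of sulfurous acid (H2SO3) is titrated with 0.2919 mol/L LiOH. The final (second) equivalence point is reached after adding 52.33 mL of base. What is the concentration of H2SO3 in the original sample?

n(LiOH) = 0.2919 x 0.05233 = 0.01528 mol.
At the final (second) equivalence point, 2 mol OH^- react per mol H2SO3, so n(H2SO3) = 0.01528 / 2 = 0.007638 mol.
[H2SO3] = 0.007638 / 0.02429 L = 0.314 M.

0.314 M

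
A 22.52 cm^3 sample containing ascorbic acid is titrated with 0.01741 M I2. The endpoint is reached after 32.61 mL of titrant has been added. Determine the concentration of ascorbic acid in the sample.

0.0252 M

n(I2) = 0.01741 x 0.03261 = 0.0005677 mol.
From the balanced equation, 1 mol I2 reacts with 1 mol ascorbic acid, so n(ascorbic acid) = 0.0005677 x 1/1 = 0.0005677 mol.
[ascorbic acid] = 0.0005677 / 0.02252 L = 0.0252 M.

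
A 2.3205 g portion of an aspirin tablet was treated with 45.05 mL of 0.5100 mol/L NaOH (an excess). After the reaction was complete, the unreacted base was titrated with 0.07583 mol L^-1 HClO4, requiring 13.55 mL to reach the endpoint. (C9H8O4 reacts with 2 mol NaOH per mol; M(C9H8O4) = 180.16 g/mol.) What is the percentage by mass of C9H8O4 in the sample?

Total n(NaOH) added = 0.5100 x 0.04505 = 0.02298 mol.
n(HClO4) used = 0.07583 x 0.01355 = 0.001027 mol, which equals the excess n(NaOH).
So n(NaOH) consumed by the sample = 0.02298 - 0.001027 = 0.02195 mol.
n(C9H8O4) = 0.02195 / 2 = 0.01097 mol.
mass C9H8O4 = 0.01097 x 180.16 = 1.977 g, so %C9H8O4 = 1.977/2.3205 x 100 = 85.2%.

85.2%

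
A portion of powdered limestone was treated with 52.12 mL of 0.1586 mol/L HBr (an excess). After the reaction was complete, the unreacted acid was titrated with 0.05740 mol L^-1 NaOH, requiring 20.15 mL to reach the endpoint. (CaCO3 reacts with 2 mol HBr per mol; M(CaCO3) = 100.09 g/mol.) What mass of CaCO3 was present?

0.356 g

Total n(HBr) added = 0.1586 x 0.05212 = 0.008266 mol.
n(NaOH) used = 0.05740 x 0.02015 = 0.001157 mol, which equals the excess n(HBr).
So n(HBr) consumed by the sample = 0.008266 - 0.001157 = 0.007110 mol.
n(CaCO3) = 0.007110 / 2 = 0.003555 mol.
mass = 0.003555 mol x 100.09 g/mol = 0.356 g.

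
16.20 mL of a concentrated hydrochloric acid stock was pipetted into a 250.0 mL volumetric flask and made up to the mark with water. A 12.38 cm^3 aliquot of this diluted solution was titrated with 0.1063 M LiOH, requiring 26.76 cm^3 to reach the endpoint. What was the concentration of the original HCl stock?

3.55 M

n(LiOH) = 0.1063 x 0.02676 = 0.002845 mol.
n(HCl) in the aliquot = 0.002845 mol.
[diluted HCl] = 0.002845 / 0.01238 = 0.2298 M.
Dilution factor = 250.0/16.20 = 15.43, so [stock] = 0.2298 x 15.43 = 3.55 M.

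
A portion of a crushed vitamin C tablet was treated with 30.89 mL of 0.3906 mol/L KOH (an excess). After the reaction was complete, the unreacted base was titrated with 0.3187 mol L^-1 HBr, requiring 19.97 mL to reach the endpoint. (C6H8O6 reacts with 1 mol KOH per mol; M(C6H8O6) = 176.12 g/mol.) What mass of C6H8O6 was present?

1.00 g

Total n(KOH) added = 0.3906 x 0.03089 = 0.01207 mol.
n(HBr) used = 0.3187 x 0.01997 = 0.006364 mol, which equals the excess n(KOH).
So n(KOH) consumed by the sample = 0.01207 - 0.006364 = 0.005701 mol.
n(C6H8O6) = 0.005701 / 1 = 0.005701 mol.
mass = 0.005701 mol x 176.12 g/mol = 1.00 g.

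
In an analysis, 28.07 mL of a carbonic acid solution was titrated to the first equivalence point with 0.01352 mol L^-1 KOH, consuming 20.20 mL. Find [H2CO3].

0.00973 M

n(KOH) = 0.01352 x 0.02020 = 0.0002731 mol.
At the first equivalence point, 1 mol OH^- react per mol H2CO3, so n(H2CO3) = 0.0002731 / 1 = 0.0002731 mol.
[H2CO3] = 0.0002731 / 0.02807 L = 0.00973 M.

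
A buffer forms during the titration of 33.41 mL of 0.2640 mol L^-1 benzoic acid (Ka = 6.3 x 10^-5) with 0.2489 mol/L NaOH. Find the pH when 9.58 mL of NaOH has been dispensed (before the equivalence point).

3.77

Initial n(C6H5COOH) = 0.2640 x 0.03341 = 0.008820 mol.
n(NaOH) added = 0.2489 x 0.009580 = 0.002384 mol, converting that many moles of C6H5COOH to C6H5COO-.
Remaining n(C6H5COOH) = 0.006436 mol; n(C6H5COO-) = 0.002384 mol.
By Henderson-Hasselbalch, pH = pKa + log([A^-]/[HA]) = 4.20 + log(0.002384/0.006436) = 4.20 + (-0.43) = 3.77.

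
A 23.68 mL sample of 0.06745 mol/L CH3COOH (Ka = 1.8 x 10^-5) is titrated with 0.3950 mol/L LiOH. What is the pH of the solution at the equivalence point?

n(CH3COOH) = 0.06745 x 0.02368 = 0.001597 mol; V(LiOH) at equivalence = 0.001597/0.3950 = 0.004044 L.
At equivalence all the acid is converted to CH3COO-; total volume = 0.02368 + 0.004044 = 0.02772 L, so [CH3COO-] = 0.001597/0.02772 = 0.05761 M.
Kb = Kw/Ka = 1.0e-14 / 1.8 x 10^-5 = 5.56e-10.
[OH^-] = sqrt(Kb x [CH3COO-]) = sqrt(5.56e-10 x 0.05761) = 5.66e-6 M.
pOH = 5.25, so pH = 14.00 - 5.25 = 8.75.

8.75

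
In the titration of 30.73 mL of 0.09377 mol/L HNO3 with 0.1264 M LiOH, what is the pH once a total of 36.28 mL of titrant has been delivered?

n(acid) = 0.09377 x 0.03073 = 0.002882 mol; n(LiOH) added = 0.1264 x 0.03628 = 0.004586 mol.
Base is in excess by 0.004586 - 0.002882 = 0.001704 mol in a total volume of 0.06701 L.
[OH^-] = 0.001704/0.06701 = 0.02543 M, so pOH = 1.59 and pH = 14.00 - 1.59 = 12.41.

12.41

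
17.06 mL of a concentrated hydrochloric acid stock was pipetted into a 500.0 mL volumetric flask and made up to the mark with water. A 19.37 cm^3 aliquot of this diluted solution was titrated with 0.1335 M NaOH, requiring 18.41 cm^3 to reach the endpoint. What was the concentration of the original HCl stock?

n(NaOH) = 0.1335 x 0.01841 = 0.002458 mol.
n(HCl) in the aliquot = 0.002458 mol.
[diluted HCl] = 0.002458 / 0.01937 = 0.1269 M.
Dilution factor = 500.0/17.06 = 29.31, so [stock] = 0.1269 x 29.31 = 3.72 M.

3.72 M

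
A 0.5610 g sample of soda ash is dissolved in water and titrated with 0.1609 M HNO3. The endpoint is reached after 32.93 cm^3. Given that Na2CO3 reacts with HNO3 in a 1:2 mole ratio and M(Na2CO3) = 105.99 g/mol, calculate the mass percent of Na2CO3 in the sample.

n(HNO3) = 0.1609 x 0.03293 = 0.005298 mol.
n(Na2CO3) = 0.005298 / 2 = 0.002649 mol.
mass of Na2CO3 = 0.002649 x 105.99 = 0.2808 g.
% purity = 0.2808 / 0.5610 x 100 = 50.1%.

50.1%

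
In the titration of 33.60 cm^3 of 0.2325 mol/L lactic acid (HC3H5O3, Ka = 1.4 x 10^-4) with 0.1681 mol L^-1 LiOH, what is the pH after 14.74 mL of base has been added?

3.52

Initial n(HC3H5O3) = 0.2325 x 0.03360 = 0.007812 mol.
n(LiOH) added = 0.1681 x 0.01474 = 0.002478 mol, converting that many moles of HC3H5O3 to C3H5O3-.
Remaining n(HC3H5O3) = 0.005334 mol; n(C3H5O3-) = 0.002478 mol.
By Henderson-Hasselbalch, pH = pKa + log([A^-]/[HA]) = 3.85 + log(0.002478/0.005334) = 3.85 + (-0.33) = 3.52.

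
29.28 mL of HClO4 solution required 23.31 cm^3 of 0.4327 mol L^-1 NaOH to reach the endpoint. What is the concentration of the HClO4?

n(NaOH) delivered = 0.4327 x 0.02331 = 0.01009 mol.
For a 1:1 reaction, n(HClO4) = 0.01009 mol.
[HClO4] = 0.01009 mol / 0.02928 L = 0.344 M.

0.344 M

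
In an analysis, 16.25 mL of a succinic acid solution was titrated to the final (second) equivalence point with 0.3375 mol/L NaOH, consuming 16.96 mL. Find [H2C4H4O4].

n(NaOH) = 0.3375 x 0.01696 = 0.005724 mol.
At the final (second) equivalence point, 2 mol OH^- react per mol H2C4H4O4, so n(H2C4H4O4) = 0.005724 / 2 = 0.002862 mol.
[H2C4H4O4] = 0.002862 / 0.01625 L = 0.176 M.

0.176 M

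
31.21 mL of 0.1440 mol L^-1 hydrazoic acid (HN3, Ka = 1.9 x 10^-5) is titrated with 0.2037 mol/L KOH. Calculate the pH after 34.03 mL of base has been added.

12.57

n(acid) = 0.1440 x 0.03121 = 0.004494 mol; n(KOH) added = 0.2037 x 0.03403 = 0.006932 mol.
Base is in excess by 0.006932 - 0.004494 = 0.002438 mol in a total volume of 0.06524 L.
[OH^-] = 0.002438/0.06524 = 0.03736 M, so pOH = 1.43 and pH = 14.00 - 1.43 = 12.57.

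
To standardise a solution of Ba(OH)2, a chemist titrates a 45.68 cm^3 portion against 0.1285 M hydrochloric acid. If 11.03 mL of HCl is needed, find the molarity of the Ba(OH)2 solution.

0.0155 M

n(HCl) delivered = 0.1285 x 0.01103 = 0.001417 mol.
The reaction is 1 Ba(OH)2 + 2 HCl, so n(Ba(OH)2) = 0.001417 x 1/2 = 0.0007087 mol.
[Ba(OH)2] = 0.0007087 mol / 0.04568 L = 0.0155 M.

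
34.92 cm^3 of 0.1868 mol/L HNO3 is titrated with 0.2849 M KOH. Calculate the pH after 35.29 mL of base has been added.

n(acid) = 0.1868 x 0.03492 = 0.006523 mol; n(KOH) added = 0.2849 x 0.03529 = 0.01005 mol.
Base is in excess by 0.01005 - 0.006523 = 0.003531 mol in a total volume of 0.07021 L.
[OH^-] = 0.003531/0.07021 = 0.05029 M, so pOH = 1.30 and pH = 14.00 - 1.30 = 12.70.

12.70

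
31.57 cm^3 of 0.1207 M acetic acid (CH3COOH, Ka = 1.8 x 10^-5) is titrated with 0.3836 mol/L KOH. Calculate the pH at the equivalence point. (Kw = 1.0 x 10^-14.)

n(CH3COOH) = 0.1207 x 0.03157 = 0.003810 mol; V(KOH) at equivalence = 0.003810/0.3836 = 0.009934 L.
At equivalence all the acid is converted to CH3COO-; total volume = 0.03157 + 0.009934 = 0.04150 L, so [CH3COO-] = 0.003810/0.04150 = 0.09181 M.
Kb = Kw/Ka = 1.0e-14 / 1.8 x 10^-5 = 5.56e-10.
[OH^-] = sqrt(Kb x [CH3COO-]) = sqrt(5.56e-10 x 0.09181) = 7.14e-6 M.
pOH = 5.15, so pH = 14.00 - 5.15 = 8.85.

8.85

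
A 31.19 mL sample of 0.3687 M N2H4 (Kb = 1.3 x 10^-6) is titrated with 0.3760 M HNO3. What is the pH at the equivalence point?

n(N2H4) = 0.3687 x 0.03119 = 0.01150 mol; V(HNO3) at equivalence = 0.01150/0.3760 = 0.03058 L.
At equivalence the base is fully converted to N2H5+; total volume = 0.06177 L, so [N2H5+] = 0.01150/0.06177 = 0.1862 M.
Ka(N2H5+) = Kw/Kb = 1.0e-14 / 1.3 x 10^-6 = 7.69e-9.
[H^+] = sqrt(Ka x [N2H5+]) = sqrt(7.69e-9 x 0.1862) = 3.78e-5 M.
pH = -log(3.78e-5) = 4.42.

4.42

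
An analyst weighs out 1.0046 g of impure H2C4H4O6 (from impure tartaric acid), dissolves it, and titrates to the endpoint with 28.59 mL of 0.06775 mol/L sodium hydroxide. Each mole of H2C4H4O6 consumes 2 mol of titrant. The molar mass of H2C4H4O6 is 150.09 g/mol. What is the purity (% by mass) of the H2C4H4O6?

n(NaOH) = 0.06775 x 0.02859 = 0.001937 mol.
n(H2C4H4O6) = 0.001937 / 2 = 0.0009685 mol.
mass of H2C4H4O6 = 0.0009685 x 150.09 = 0.1454 g.
% purity = 0.1454 / 1.0046 x 100 = 14.5%.

14.5%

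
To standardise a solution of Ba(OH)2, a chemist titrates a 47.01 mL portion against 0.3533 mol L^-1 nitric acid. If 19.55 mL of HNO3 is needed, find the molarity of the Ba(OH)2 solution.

n(HNO3) delivered = 0.3533 x 0.01955 = 0.006907 mol.
The reaction is 1 Ba(OH)2 + 2 HNO3, so n(Ba(OH)2) = 0.006907 x 1/2 = 0.003454 mol.
[Ba(OH)2] = 0.003454 mol / 0.04701 L = 0.0735 M.

0.0735 M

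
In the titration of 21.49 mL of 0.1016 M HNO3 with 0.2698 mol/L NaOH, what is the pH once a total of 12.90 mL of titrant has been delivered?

12.58

n(acid) = 0.1016 x 0.02149 = 0.002183 mol; n(NaOH) added = 0.2698 x 0.01290 = 0.003480 mol.
Base is in excess by 0.003480 - 0.002183 = 0.001297 mol in a total volume of 0.03439 L.
[OH^-] = 0.001297/0.03439 = 0.03772 M, so pOH = 1.42 and pH = 14.00 - 1.42 = 12.58.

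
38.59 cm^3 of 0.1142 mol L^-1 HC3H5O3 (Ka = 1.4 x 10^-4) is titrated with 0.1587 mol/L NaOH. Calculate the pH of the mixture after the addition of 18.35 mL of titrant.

Initial n(HC3H5O3) = 0.1142 x 0.03859 = 0.004407 mol.
n(NaOH) added = 0.1587 x 0.01835 = 0.002912 mol, converting that many moles of HC3H5O3 to C3H5O3-.
Remaining n(HC3H5O3) = 0.001495 mol; n(C3H5O3-) = 0.002912 mol.
By Henderson-Hasselbalch, pH = pKa + log([A^-]/[HA]) = 3.85 + log(0.002912/0.001495) = 3.85 + (+0.29) = 4.14.

4.14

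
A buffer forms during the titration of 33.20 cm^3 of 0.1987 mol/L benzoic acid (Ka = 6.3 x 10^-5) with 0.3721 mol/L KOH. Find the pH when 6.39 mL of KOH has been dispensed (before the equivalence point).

3.95

Initial n(C6H5COOH) = 0.1987 x 0.03320 = 0.006597 mol.
n(KOH) added = 0.3721 x 0.006390 = 0.002378 mol, converting that many moles of C6H5COOH to C6H5COO-.
Remaining n(C6H5COOH) = 0.004219 mol; n(C6H5COO-) = 0.002378 mol.
By Henderson-Hasselbalch, pH = pKa + log([A^-]/[HA]) = 4.20 + log(0.002378/0.004219) = 4.20 + (-0.25) = 3.95.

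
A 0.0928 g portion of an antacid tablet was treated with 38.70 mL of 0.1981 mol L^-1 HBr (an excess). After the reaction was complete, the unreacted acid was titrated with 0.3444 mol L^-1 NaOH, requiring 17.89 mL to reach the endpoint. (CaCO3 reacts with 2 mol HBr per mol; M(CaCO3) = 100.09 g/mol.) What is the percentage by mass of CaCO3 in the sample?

81.2%

Total n(HBr) added = 0.1981 x 0.03870 = 0.007666 mol.
n(NaOH) used = 0.3444 x 0.01789 = 0.006161 mol, which equals the excess n(HBr).
So n(HBr) consumed by the sample = 0.007666 - 0.006161 = 0.001505 mol.
n(CaCO3) = 0.001505 / 2 = 0.0007526 mol.
mass CaCO3 = 0.0007526 x 100.09 = 0.07533 g, so %CaCO3 = 0.07533/0.0928 x 100 = 81.2%.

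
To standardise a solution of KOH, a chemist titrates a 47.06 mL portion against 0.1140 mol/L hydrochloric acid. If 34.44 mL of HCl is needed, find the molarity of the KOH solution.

0.0834 M

n(HCl) delivered = 0.1140 x 0.03444 = 0.003926 mol.
For a 1:1 reaction, n(KOH) = 0.003926 mol.
[KOH] = 0.003926 mol / 0.04706 L = 0.0834 M.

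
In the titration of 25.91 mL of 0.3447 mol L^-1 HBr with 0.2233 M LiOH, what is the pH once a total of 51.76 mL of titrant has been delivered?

n(acid) = 0.3447 x 0.02591 = 0.008931 mol; n(LiOH) added = 0.2233 x 0.05176 = 0.01156 mol.
Base is in excess by 0.01156 - 0.008931 = 0.002627 mol in a total volume of 0.07767 L.
[OH^-] = 0.002627/0.07767 = 0.03382 M, so pOH = 1.47 and pH = 14.00 - 1.47 = 12.53.

12.53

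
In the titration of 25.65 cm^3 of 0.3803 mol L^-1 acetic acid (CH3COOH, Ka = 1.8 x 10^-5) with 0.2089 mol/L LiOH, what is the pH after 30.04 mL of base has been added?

5.00

Initial n(CH3COOH) = 0.3803 x 0.02565 = 0.009755 mol.
n(LiOH) added = 0.2089 x 0.03004 = 0.006275 mol, converting that many moles of CH3COOH to CH3COO-.
Remaining n(CH3COOH) = 0.003479 mol; n(CH3COO-) = 0.006275 mol.
By Henderson-Hasselbalch, pH = pKa + log([A^-]/[HA]) = 4.74 + log(0.006275/0.003479) = 4.74 + (+0.26) = 5.00.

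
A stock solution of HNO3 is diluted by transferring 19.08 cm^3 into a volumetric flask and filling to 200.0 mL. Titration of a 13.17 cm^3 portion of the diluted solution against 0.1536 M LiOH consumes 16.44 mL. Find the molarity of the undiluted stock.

n(LiOH) = 0.1536 x 0.01644 = 0.002525 mol.
n(HNO3) in the aliquot = 0.002525 mol.
[diluted HNO3] = 0.002525 / 0.01317 = 0.1917 M.
Dilution factor = 200.0/19.08 = 10.48, so [stock] = 0.1917 x 10.48 = 2.01 M.

2.01 M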